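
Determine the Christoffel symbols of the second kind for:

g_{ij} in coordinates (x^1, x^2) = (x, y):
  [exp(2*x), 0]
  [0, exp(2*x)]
Using Γ^k_{ij} = (1/2) g^{km} (∂_i g_{mj} + ∂_j g_{mi} - ∂_m g_{ij}); the metric is diagonal, so only the m = k term contributes.
Non-zero symbols (using the symmetry Γ^k_{ij} = Γ^k_{ji}):
Γ^x_{x x} = (1/2) g^{xx} (∂_x g_{xx} + ∂_x g_{xx} - ∂_x g_{xx}) = (1/2)(exp(-2*x))((2*exp(2*x)) + (2*exp(2*x)) - (2*exp(2*x))) = 1
Γ^x_{y y} = (1/2) g^{xx} (∂_y g_{xy} + ∂_y g_{xy} - ∂_x g_{yy}) = (1/2)(exp(-2*x))((0) + (0) - (2*exp(2*x))) = -1
Γ^y_{x y} = (1/2) g^{yy} (∂_x g_{yy} + ∂_y g_{yx} - ∂_y g_{xy}) = (1/2)(exp(-2*x))((2*exp(2*x)) + (0) - (0)) = 1
All other Christoffel symbols are zero.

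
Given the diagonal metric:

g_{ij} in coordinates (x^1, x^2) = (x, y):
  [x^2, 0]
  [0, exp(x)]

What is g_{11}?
With x^1 = x, x^2 = y, g_{11} = g_{xx} is the row-1, column-1 entry of the matrix.
g_{11} = x^2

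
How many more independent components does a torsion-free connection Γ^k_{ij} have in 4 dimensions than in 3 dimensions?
Independent components in n dimensions: n × n(n+1)/2 = n^2(n+1)/2.
4D: 4 × 10 = 40
3D: 3 × 6 = 18
Difference = 40 - 18 = 22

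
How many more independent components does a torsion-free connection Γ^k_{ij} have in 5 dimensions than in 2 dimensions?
Independent components in n dimensions: n × n(n+1)/2 = n^2(n+1)/2.
5D: 5 × 15 = 75
2D: 2 × 3 = 6
Difference = 75 - 6 = 69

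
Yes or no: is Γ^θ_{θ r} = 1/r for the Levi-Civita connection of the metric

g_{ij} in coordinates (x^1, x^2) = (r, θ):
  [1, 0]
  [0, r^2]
Γ^θ_{θ r} = (1/2) g^{θθ} (∂_θ g_{θr} + ∂_r g_{θθ} - ∂_θ g_{θr}) = (1/2)(1/r^2)((0) + (2*r) - (0)) = 1/r
This equals the proposed value 1/r.
Yes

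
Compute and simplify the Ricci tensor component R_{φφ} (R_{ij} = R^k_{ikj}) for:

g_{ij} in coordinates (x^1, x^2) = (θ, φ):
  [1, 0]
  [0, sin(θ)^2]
Non-zero Christoffel symbols (Γ^k_{ij} = Γ^k_{ji}):
Γ^θ_{φ φ} = -sin(2*θ)/2
Γ^φ_{θ φ} = 1/tan(θ)
R^θ_{φ θ φ} = ∂_θ Γ^θ_{φ φ} - ∂_φ Γ^θ_{φ θ} + Γ^θ_{θ m} Γ^m_{φ φ} - Γ^θ_{φ m} Γ^m_{φ θ}
  = (-cos(2*θ)) - (0) + (0) - (-cos(θ)^2) = sin(θ)^2
R^φ_{φ φ φ} = 0 (a repeated index in an antisymmetric pair)
R_{φφ} = R^θ_{φ θ φ} + R^φ_{φ φ φ} = (sin(θ)^2) + (0) = sin(θ)^2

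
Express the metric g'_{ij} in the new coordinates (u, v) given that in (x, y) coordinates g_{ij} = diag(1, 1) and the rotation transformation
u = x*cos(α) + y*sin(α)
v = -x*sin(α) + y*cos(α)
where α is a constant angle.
Invert the transformation: x = u*cos(α) - v*sin(α), y = u*sin(α) + v*cos(α)
g'_{ij} = (∂x^k/∂x'^i)(∂x^l/∂x'^j) g_{kl}; with g_{kl} = δ_{kl} this is Σ_k (∂x^k/∂x'^i)(∂x^k/∂x'^j).
Jacobian: ∂x/∂u = cos(α), ∂x/∂v = -sin(α), ∂y/∂u = sin(α), ∂y/∂v = cos(α)
g'_{uu} = (cos(α))(cos(α)) + (sin(α))(sin(α)) = 1
g'_{uv} = (cos(α))(-sin(α)) + (sin(α))(cos(α)) = 0
g'_{vv} = (-sin(α))(-sin(α)) + (cos(α))(cos(α)) = 1
g'_{ij} = diag(1, 1)
The Euclidean metric is invariant under rotations.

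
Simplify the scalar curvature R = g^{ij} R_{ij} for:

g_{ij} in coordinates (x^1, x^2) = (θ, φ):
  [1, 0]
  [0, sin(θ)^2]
Non-zero Christoffel symbols (Γ^k_{ij} = Γ^k_{ji}):
Γ^θ_{φ φ} = -sin(2*θ)/2
Γ^φ_{θ φ} = 1/tan(θ)
Ricci tensor (R_{ij} = R^k_{ikj}): R_{θθ} = 1, R_{θφ} = 0, R_{φφ} = sin(θ)^2
Inverse metric: g^{θθ} = 1, g^{φφ} = 1/sin(θ)^2
R = g^{ij} R_{ij} = (1)(1) + (1/sin(θ)^2)(sin(θ)^2) = 2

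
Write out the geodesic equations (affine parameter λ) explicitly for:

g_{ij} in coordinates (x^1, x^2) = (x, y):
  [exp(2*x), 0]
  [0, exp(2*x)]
Geodesic equation: d^2x^k/dλ^2 + Γ^k_{ij} (dx^i/dλ)(dx^j/dλ) = 0.
Non-zero Christoffel symbols:
Γ^x_{x x} = 1
Γ^x_{y y} = -1
Γ^y_{x y} = 1
Substituting (the symmetric pair Γ^k_{ij}, Γ^k_{ji} combines into a factor 2):
d^2x/dλ^2 + (dx/dλ)^2 - (dy/dλ)^2 = 0
d^2y/dλ^2 + 2 (dx/dλ)(dy/dλ) = 0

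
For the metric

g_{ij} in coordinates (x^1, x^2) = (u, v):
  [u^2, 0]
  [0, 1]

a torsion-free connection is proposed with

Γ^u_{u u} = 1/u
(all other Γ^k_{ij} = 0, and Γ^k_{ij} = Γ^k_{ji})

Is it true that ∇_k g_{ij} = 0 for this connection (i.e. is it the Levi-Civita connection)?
Using ∇_k g_{ij} = ∂_k g_{ij} - Γ^m_{ki} g_{mj} - Γ^m_{kj} g_{im}:
e.g. ∇_u g_{uu} = (2*u) - (u) - (u) = 0
Every component ∇_k g_{ij} vanishes: the connection is metric compatible.
Yes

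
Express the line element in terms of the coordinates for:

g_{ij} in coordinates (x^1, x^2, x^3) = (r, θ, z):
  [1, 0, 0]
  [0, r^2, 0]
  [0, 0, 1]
ds^2 = g_{ij} dx^i dx^j; only the non-zero components contribute.
ds^2 = dr^2 + r^2 dθ^2 + dz^2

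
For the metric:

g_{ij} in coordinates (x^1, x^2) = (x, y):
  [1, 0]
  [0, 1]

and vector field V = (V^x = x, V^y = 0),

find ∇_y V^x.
All Christoffel symbols are zero.
∇_y V^x = ∂_y V^x + Γ^x_{y j} V^j
  = (0) + (0)(x) + (0)(0)
  = 0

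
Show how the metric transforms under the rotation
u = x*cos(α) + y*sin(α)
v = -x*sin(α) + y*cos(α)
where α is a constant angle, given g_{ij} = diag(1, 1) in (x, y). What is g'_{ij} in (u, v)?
Invert the transformation: x = u*cos(α) - v*sin(α), y = u*sin(α) + v*cos(α)
g'_{ij} = (∂x^k/∂x'^i)(∂x^l/∂x'^j) g_{kl}; with g_{kl} = δ_{kl} this is Σ_k (∂x^k/∂x'^i)(∂x^k/∂x'^j).
Jacobian: ∂x/∂u = cos(α), ∂x/∂v = -sin(α), ∂y/∂u = sin(α), ∂y/∂v = cos(α)
g'_{uu} = (cos(α))(cos(α)) + (sin(α))(sin(α)) = 1
g'_{uv} = (cos(α))(-sin(α)) + (sin(α))(cos(α)) = 0
g'_{vv} = (-sin(α))(-sin(α)) + (cos(α))(cos(α)) = 1
g'_{ij} = diag(1, 1)
The Euclidean metric is invariant under rotations.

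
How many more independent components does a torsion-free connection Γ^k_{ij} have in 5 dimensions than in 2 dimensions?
Independent components in n dimensions: n × n(n+1)/2 = n^2(n+1)/2.
5D: 5 × 15 = 75
2D: 2 × 3 = 6
Difference = 75 - 6 = 69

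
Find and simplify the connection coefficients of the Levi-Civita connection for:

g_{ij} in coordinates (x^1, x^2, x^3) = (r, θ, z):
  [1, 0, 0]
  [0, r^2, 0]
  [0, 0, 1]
Using Γ^k_{ij} = (1/2) g^{km} (∂_i g_{mj} + ∂_j g_{mi} - ∂_m g_{ij}); the metric is diagonal, so only the m = k term contributes.
Non-zero symbols (using the symmetry Γ^k_{ij} = Γ^k_{ji}):
Γ^r_{θ θ} = (1/2) g^{rr} (∂_θ g_{rθ} + ∂_θ g_{rθ} - ∂_r g_{θθ}) = (1/2)(1)((0) + (0) - (2*r)) = -r
Γ^θ_{r θ} = (1/2) g^{θθ} (∂_r g_{θθ} + ∂_θ g_{θr} - ∂_θ g_{rθ}) = (1/2)(1/r^2)((2*r) + (0) - (0)) = 1/r
All other Christoffel symbols are zero.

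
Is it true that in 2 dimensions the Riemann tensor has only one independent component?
The number of independent components is n^2(n^2-1)/12 = 4·3/12 = 1 for n = 2 (e.g. R_{1212}).
Yes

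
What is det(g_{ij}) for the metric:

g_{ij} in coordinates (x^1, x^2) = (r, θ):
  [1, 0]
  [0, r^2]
For a 2×2 metric: det(g) = g_{11}·g_{22} - g_{12}·g_{21}
= (1)·(r^2) - (0)·(0)
= r^2 - 0
det(g) = r^2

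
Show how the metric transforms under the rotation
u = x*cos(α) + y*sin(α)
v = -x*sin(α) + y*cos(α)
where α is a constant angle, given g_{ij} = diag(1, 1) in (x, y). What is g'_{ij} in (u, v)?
Invert the transformation: x = u*cos(α) - v*sin(α), y = u*sin(α) + v*cos(α)
g'_{ij} = (∂x^k/∂x'^i)(∂x^l/∂x'^j) g_{kl}; with g_{kl} = δ_{kl} this is Σ_k (∂x^k/∂x'^i)(∂x^k/∂x'^j).
Jacobian: ∂x/∂u = cos(α), ∂x/∂v = -sin(α), ∂y/∂u = sin(α), ∂y/∂v = cos(α)
g'_{uu} = (cos(α))(cos(α)) + (sin(α))(sin(α)) = 1
g'_{uv} = (cos(α))(-sin(α)) + (sin(α))(cos(α)) = 0
g'_{vv} = (-sin(α))(-sin(α)) + (cos(α))(cos(α)) = 1
g'_{ij} = diag(1, 1)
The Euclidean metric is invariant under rotations.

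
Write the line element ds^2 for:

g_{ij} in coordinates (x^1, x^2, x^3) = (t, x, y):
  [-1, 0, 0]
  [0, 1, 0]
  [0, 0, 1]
ds^2 = g_{ij} dx^i dx^j; only the non-zero components contribute.
ds^2 = -dt^2 + dx^2 + dy^2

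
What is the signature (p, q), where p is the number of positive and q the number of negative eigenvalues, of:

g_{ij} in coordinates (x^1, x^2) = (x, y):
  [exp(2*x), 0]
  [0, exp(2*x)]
The metric is diagonal, so its eigenvalues are the diagonal entries: exp(2*x), exp(2*x) (at a generic point, where coordinate-dependent entries are positive).
2 positive, 0 negative.
(2, 0) - Riemannian (positive definite)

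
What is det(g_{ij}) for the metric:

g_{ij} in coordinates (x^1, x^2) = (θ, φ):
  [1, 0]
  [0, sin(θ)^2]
For a 2×2 metric: det(g) = g_{11}·g_{22} - g_{12}·g_{21}
= (1)·(sin(θ)^2) - (0)·(0)
= sin(θ)^2 - 0
det(g) = sin(θ)^2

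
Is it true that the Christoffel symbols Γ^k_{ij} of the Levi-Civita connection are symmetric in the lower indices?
The Levi-Civita connection is torsion-free, which is exactly Γ^k_{ij} = Γ^k_{ji}.
Yes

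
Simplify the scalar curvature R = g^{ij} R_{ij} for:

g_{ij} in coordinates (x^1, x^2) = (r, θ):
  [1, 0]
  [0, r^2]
Non-zero Christoffel symbols (Γ^k_{ij} = Γ^k_{ji}):
Γ^r_{θ θ} = -r
Γ^θ_{r θ} = 1/r
Ricci tensor (R_{ij} = R^k_{ikj}): R_{rr} = 0, R_{rθ} = 0, R_{θθ} = 0
Inverse metric: g^{rr} = 1, g^{θθ} = 1/r^2
R = g^{ij} R_{ij} = (1)(0) + (1/r^2)(0) = 0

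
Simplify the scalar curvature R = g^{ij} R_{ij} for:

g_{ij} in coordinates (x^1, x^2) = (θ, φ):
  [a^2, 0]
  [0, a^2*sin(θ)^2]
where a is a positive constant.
Non-zero Christoffel symbols (Γ^k_{ij} = Γ^k_{ji}):
Γ^θ_{φ φ} = -sin(2*θ)/2
Γ^φ_{θ φ} = 1/tan(θ)
Ricci tensor (R_{ij} = R^k_{ikj}): R_{θθ} = 1, R_{θφ} = 0, R_{φφ} = sin(θ)^2
Inverse metric: g^{θθ} = 1/a^2, g^{φφ} = 1/(a^2*sin(θ)^2)
R = g^{ij} R_{ij} = (1/a^2)(1) + (1/(a^2*sin(θ)^2))(sin(θ)^2) = 2/a^2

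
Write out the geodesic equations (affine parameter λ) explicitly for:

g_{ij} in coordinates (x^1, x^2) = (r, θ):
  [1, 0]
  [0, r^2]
Geodesic equation: d^2x^k/dλ^2 + Γ^k_{ij} (dx^i/dλ)(dx^j/dλ) = 0.
Non-zero Christoffel symbols:
Γ^r_{θ θ} = -r
Γ^θ_{r θ} = 1/r
Substituting (the symmetric pair Γ^k_{ij}, Γ^k_{ji} combines into a factor 2):
d^2r/dλ^2 - r (dθ/dλ)^2 = 0
d^2θ/dλ^2 + (2/r) (dr/dλ)(dθ/dλ) = 0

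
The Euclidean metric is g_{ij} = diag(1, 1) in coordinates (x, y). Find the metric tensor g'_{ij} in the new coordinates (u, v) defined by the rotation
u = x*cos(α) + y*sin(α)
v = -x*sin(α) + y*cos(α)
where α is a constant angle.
Invert the transformation: x = u*cos(α) - v*sin(α), y = u*sin(α) + v*cos(α)
g'_{ij} = (∂x^k/∂x'^i)(∂x^l/∂x'^j) g_{kl}; with g_{kl} = δ_{kl} this is Σ_k (∂x^k/∂x'^i)(∂x^k/∂x'^j).
Jacobian: ∂x/∂u = cos(α), ∂x/∂v = -sin(α), ∂y/∂u = sin(α), ∂y/∂v = cos(α)
g'_{uu} = (cos(α))(cos(α)) + (sin(α))(sin(α)) = 1
g'_{uv} = (cos(α))(-sin(α)) + (sin(α))(cos(α)) = 0
g'_{vv} = (-sin(α))(-sin(α)) + (cos(α))(cos(α)) = 1
g'_{ij} = diag(1, 1)
The Euclidean metric is invariant under rotations.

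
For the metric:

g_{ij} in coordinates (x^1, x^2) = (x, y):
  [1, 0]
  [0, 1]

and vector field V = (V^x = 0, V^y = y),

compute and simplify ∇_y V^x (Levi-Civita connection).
All Christoffel symbols are zero.
∇_y V^x = ∂_y V^x + Γ^x_{y j} V^j
  = (0) + (0)(0) + (0)(y)
  = 0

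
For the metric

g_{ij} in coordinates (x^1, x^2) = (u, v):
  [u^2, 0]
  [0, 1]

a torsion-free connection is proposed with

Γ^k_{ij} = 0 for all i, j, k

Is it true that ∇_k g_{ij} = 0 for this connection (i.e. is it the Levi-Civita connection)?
Using ∇_k g_{ij} = ∂_k g_{ij} - Γ^m_{ki} g_{mj} - Γ^m_{kj} g_{im}:
∇_u g_{uu} = (2*u) - (0) - (0) = 2*u ≠ 0
So the connection is not metric compatible (it is not the Levi-Civita connection).
No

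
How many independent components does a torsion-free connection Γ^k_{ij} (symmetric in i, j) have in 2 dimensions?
Γ^k_{ij} has n choices for the upper index and n(n+1)/2 independent symmetric lower index pairs.
Total = 2 × 2×3/2 = 2 × 3 = 6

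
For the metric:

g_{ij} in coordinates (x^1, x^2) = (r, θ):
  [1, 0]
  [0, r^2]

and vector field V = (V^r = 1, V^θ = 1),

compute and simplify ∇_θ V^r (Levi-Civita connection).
Non-zero Christoffel symbols:
Γ^r_{θ θ} = -r
Γ^θ_{r θ} = 1/r
∇_θ V^r = ∂_θ V^r + Γ^r_{θ j} V^j
  = (0) + (0)(1) + (-r)(1)
  = -r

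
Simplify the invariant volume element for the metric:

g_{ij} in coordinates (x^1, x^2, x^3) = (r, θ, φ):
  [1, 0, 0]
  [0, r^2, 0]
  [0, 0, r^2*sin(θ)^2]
det(g) = r^4*sin(θ)^2
√|det(g)| = r^2*sin(θ) (taking 0 < θ < π so that |sin(θ)| = sin(θ))
Volume element: dV = r^2*sin(θ) dr dθ dφ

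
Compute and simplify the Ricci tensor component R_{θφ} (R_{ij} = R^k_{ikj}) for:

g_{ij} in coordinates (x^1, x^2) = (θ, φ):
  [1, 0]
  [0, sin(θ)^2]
Non-zero Christoffel symbols (Γ^k_{ij} = Γ^k_{ji}):
Γ^θ_{φ φ} = -sin(2*θ)/2
Γ^φ_{θ φ} = 1/tan(θ)
R^θ_{θ θ φ} = 0 (a repeated index in an antisymmetric pair)
R^φ_{θ φ φ} = 0 (a repeated index in an antisymmetric pair)
R_{θφ} = R^θ_{θ θ φ} + R^φ_{θ φ φ} = (0) + (0) = 0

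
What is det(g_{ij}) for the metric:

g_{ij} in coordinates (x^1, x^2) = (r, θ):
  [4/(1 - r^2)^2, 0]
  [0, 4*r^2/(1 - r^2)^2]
For a 2×2 metric: det(g) = g_{11}·g_{22} - g_{12}·g_{21}
= (4/(1 - r^2)^2)·(4*r^2/(1 - r^2)^2) - (0)·(0)
= 16*r^2/(1 - r^2)^4 - 0
det(g) = 16*r^2/(1 - r^2)^4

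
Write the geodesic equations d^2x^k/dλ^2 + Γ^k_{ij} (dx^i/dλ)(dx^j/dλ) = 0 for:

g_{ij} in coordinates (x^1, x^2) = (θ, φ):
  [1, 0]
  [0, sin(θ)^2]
Geodesic equation: d^2x^k/dλ^2 + Γ^k_{ij} (dx^i/dλ)(dx^j/dλ) = 0.
Non-zero Christoffel symbols:
Γ^θ_{φ φ} = -sin(2*θ)/2
Γ^φ_{θ φ} = 1/tan(θ)
Substituting (the symmetric pair Γ^k_{ij}, Γ^k_{ji} combines into a factor 2):
d^2θ/dλ^2 - (sin(2*θ)/2) (dφ/dλ)^2 = 0
d^2φ/dλ^2 + (2/tan(θ)) (dθ/dλ)(dφ/dλ) = 0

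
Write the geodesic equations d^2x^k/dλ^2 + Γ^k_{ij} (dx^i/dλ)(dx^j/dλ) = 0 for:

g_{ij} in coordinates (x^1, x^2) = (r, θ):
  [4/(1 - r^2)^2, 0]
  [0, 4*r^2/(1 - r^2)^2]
Geodesic equation: d^2x^k/dλ^2 + Γ^k_{ij} (dx^i/dλ)(dx^j/dλ) = 0.
Non-zero Christoffel symbols:
Γ^r_{r r} = 2*r/(1 - r^2)
Γ^r_{θ θ} = (r^3 + r)/(r^2 - 1)
Γ^θ_{r θ} = (-r^2 - 1)/(r^3 - r)
Substituting (the symmetric pair Γ^k_{ij}, Γ^k_{ji} combines into a factor 2):
d^2r/dλ^2 + (2*r/(1 - r^2)) (dr/dλ)^2 + ((r^3 + r)/(r^2 - 1)) (dθ/dλ)^2 = 0
d^2θ/dλ^2 + ((-2*r^2 - 2)/(r^3 - r)) (dr/dλ)(dθ/dλ) = 0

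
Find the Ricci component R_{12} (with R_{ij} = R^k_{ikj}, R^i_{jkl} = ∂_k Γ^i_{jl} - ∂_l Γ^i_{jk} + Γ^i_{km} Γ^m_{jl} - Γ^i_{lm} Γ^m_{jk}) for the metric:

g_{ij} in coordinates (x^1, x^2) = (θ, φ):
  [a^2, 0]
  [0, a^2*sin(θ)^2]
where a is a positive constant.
Non-zero Christoffel symbols (Γ^k_{ij} = Γ^k_{ji}):
Γ^θ_{φ φ} = -sin(2*θ)/2
Γ^φ_{θ φ} = 1/tan(θ)
R^θ_{θ θ φ} = 0 (a repeated index in an antisymmetric pair)
R^φ_{θ φ φ} = 0 (a repeated index in an antisymmetric pair)
R_{θφ} = R^θ_{θ θ φ} + R^φ_{θ φ φ} = (0) + (0) = 0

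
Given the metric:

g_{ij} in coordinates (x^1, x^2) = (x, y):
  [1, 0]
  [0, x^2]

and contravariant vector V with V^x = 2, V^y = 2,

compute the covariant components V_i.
V_i = g_{ij} V^j:
V_x = (1)(2) + (0)(2) = 2
V_y = (0)(2) + (x^2)(2) = 2*x^2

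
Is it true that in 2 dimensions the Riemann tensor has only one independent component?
The number of independent components is n^2(n^2-1)/12 = 4·3/12 = 1 for n = 2 (e.g. R_{1212}).
Yes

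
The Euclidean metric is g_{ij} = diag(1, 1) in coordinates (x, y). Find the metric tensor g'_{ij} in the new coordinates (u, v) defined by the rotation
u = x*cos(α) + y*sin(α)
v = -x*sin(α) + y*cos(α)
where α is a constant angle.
Invert the transformation: x = u*cos(α) - v*sin(α), y = u*sin(α) + v*cos(α)
g'_{ij} = (∂x^k/∂x'^i)(∂x^l/∂x'^j) g_{kl}; with g_{kl} = δ_{kl} this is Σ_k (∂x^k/∂x'^i)(∂x^k/∂x'^j).
Jacobian: ∂x/∂u = cos(α), ∂x/∂v = -sin(α), ∂y/∂u = sin(α), ∂y/∂v = cos(α)
g'_{uu} = (cos(α))(cos(α)) + (sin(α))(sin(α)) = 1
g'_{uv} = (cos(α))(-sin(α)) + (sin(α))(cos(α)) = 0
g'_{vv} = (-sin(α))(-sin(α)) + (cos(α))(cos(α)) = 1
g'_{ij} = diag(1, 1)
The Euclidean metric is invariant under rotations.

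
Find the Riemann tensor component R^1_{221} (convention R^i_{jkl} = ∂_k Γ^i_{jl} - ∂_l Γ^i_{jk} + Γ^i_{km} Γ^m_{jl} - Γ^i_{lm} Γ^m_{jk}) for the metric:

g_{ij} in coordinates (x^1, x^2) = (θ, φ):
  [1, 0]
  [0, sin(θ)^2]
Non-zero Christoffel symbols (Γ^k_{ij} = Γ^k_{ji}):
Γ^θ_{φ φ} = -sin(2*θ)/2
Γ^φ_{θ φ} = 1/tan(θ)
R^θ_{φ φ θ} = ∂_φ Γ^θ_{φ θ} - ∂_θ Γ^θ_{φ φ} + Γ^θ_{φ m} Γ^m_{φ θ} - Γ^θ_{θ m} Γ^m_{φ φ}
  = (0) - (-cos(2*θ)) + (-cos(θ)^2) - (0) = -sin(θ)^2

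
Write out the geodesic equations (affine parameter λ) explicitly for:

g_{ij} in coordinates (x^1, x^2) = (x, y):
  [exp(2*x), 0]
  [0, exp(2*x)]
Geodesic equation: d^2x^k/dλ^2 + Γ^k_{ij} (dx^i/dλ)(dx^j/dλ) = 0.
Non-zero Christoffel symbols:
Γ^x_{x x} = 1
Γ^x_{y y} = -1
Γ^y_{x y} = 1
Substituting (the symmetric pair Γ^k_{ij}, Γ^k_{ji} combines into a factor 2):
d^2x/dλ^2 + (dx/dλ)^2 - (dy/dλ)^2 = 0
d^2y/dλ^2 + 2 (dx/dλ)(dy/dλ) = 0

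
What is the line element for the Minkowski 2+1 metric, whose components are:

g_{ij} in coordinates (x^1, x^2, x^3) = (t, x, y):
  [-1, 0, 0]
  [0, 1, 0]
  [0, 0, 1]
ds^2 = g_{ij} dx^i dx^j; only the non-zero components contribute.
ds^2 = -dt^2 + dx^2 + dy^2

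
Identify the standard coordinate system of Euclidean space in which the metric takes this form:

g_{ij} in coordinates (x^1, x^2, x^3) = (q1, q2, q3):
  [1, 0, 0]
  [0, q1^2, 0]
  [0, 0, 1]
The line element ds^2 = dq1^2 + q1^2 dq2^2 + dq3^2 is dr^2 + r^2 dθ^2 + dz^2 with q1 = r, q2 = θ, q3 = z.
cylindrical coordinates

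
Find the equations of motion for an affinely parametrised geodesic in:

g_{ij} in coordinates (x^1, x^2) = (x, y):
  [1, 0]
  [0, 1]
Geodesic equation: d^2x^k/dλ^2 + Γ^k_{ij} (dx^i/dλ)(dx^j/dλ) = 0.
All Christoffel symbols vanish, so the geodesics are straight lines:
d^2x/dλ^2 = 0
d^2y/dλ^2 = 0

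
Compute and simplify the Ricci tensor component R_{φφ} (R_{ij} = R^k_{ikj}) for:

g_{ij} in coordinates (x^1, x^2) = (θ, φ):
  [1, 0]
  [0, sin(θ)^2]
Non-zero Christoffel symbols (Γ^k_{ij} = Γ^k_{ji}):
Γ^θ_{φ φ} = -sin(2*θ)/2
Γ^φ_{θ φ} = 1/tan(θ)
R^θ_{φ θ φ} = ∂_θ Γ^θ_{φ φ} - ∂_φ Γ^θ_{φ θ} + Γ^θ_{θ m} Γ^m_{φ φ} - Γ^θ_{φ m} Γ^m_{φ θ}
  = (-cos(2*θ)) - (0) + (0) - (-cos(θ)^2) = sin(θ)^2
R^φ_{φ φ φ} = 0 (a repeated index in an antisymmetric pair)
R_{φφ} = R^θ_{φ θ φ} + R^φ_{φ φ φ} = (sin(θ)^2) + (0) = sin(θ)^2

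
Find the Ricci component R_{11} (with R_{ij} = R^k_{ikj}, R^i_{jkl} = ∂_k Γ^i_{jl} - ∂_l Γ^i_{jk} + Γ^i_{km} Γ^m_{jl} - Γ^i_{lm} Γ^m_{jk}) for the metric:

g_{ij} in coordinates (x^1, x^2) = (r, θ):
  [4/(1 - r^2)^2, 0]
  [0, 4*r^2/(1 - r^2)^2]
Non-zero Christoffel symbols (Γ^k_{ij} = Γ^k_{ji}):
Γ^r_{r r} = 2*r/(1 - r^2)
Γ^r_{θ θ} = (r^3 + r)/(r^2 - 1)
Γ^θ_{r θ} = (-r^2 - 1)/(r^3 - r)
R^r_{r r r} = 0 (a repeated index in an antisymmetric pair)
R^θ_{r θ r} = ∂_θ Γ^θ_{r r} - ∂_r Γ^θ_{r θ} + Γ^θ_{θ m} Γ^m_{r r} - Γ^θ_{r m} Γ^m_{r θ}
  = (0) - ((r^4 + 4*r^2 - 1)/(r^3 - r)^2) + (2*(r^2 + 1)/(r^2 - 1)^2) - ((r^2 + 1)^2/(r^3 - r)^2) = -4/(r^2 - 1)^2
R_{rr} = R^r_{r r r} + R^θ_{r θ r} = (0) + (-4/(r^2 - 1)^2) = -4/(r^2 - 1)^2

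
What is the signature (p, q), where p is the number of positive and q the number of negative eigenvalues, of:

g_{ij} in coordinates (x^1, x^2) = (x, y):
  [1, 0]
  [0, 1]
The metric is diagonal, so its eigenvalues are the diagonal entries: 1, 1 (at a generic point, where coordinate-dependent entries are positive).
2 positive, 0 negative.
(2, 0) - Riemannian (positive definite)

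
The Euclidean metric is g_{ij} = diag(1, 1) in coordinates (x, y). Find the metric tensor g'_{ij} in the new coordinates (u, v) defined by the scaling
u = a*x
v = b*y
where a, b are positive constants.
Invert the transformation: x = u/a, y = v/b
g'_{ij} = (∂x^k/∂x'^i)(∂x^l/∂x'^j) g_{kl}; with g_{kl} = δ_{kl} this is Σ_k (∂x^k/∂x'^i)(∂x^k/∂x'^j).
Jacobian: ∂x/∂u = 1/a, ∂x/∂v = 0, ∂y/∂u = 0, ∂y/∂v = 1/b
g'_{uu} = (1/a)(1/a) + (0)(0) = 1/a^2
g'_{uv} = (1/a)(0) + (0)(1/b) = 0
g'_{vv} = (0)(0) + (1/b)(1/b) = 1/b^2
g'_{ij} = diag(1/a^2, 1/b^2)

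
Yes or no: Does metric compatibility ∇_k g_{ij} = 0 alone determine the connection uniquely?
One also needs vanishing torsion; metric compatibility plus torsion-freeness singles out the Levi-Civita connection.
No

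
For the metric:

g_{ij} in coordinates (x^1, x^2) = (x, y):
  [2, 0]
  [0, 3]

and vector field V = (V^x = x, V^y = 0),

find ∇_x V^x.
All Christoffel symbols are zero.
∇_x V^x = ∂_x V^x + Γ^x_{x j} V^j
  = (1) + (0)(x) + (0)(0)
  = 1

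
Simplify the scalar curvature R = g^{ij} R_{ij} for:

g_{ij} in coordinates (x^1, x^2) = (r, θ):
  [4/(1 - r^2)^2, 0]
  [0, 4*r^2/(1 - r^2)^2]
Non-zero Christoffel symbols (Γ^k_{ij} = Γ^k_{ji}):
Γ^r_{r r} = 2*r/(1 - r^2)
Γ^r_{θ θ} = (r^3 + r)/(r^2 - 1)
Γ^θ_{r θ} = (-r^2 - 1)/(r^3 - r)
Ricci tensor (R_{ij} = R^k_{ikj}): R_{rr} = -4/(r^2 - 1)^2, R_{rθ} = 0, R_{θθ} = -4*r^2/(r^2 - 1)^2
Inverse metric: g^{rr} = (1 - r^2)^2/4, g^{θθ} = (1 - r^2)^2/(4*r^2)
R = g^{ij} R_{ij} = ((1 - r^2)^2/4)(-4/(r^2 - 1)^2) + ((1 - r^2)^2/(4*r^2))(-4*r^2/(r^2 - 1)^2) = -2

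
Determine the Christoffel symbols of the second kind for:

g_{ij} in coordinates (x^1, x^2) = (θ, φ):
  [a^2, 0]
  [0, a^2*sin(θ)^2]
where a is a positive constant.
Using Γ^k_{ij} = (1/2) g^{km} (∂_i g_{mj} + ∂_j g_{mi} - ∂_m g_{ij}); the metric is diagonal, so only the m = k term contributes.
Non-zero symbols (using the symmetry Γ^k_{ij} = Γ^k_{ji}):
Γ^θ_{φ φ} = (1/2) g^{θθ} (∂_φ g_{θφ} + ∂_φ g_{θφ} - ∂_θ g_{φφ}) = (1/2)(1/a^2)((0) + (0) - (a^2*sin(2*θ))) = -sin(2*θ)/2
Γ^φ_{θ φ} = (1/2) g^{φφ} (∂_θ g_{φφ} + ∂_φ g_{φθ} - ∂_φ g_{θφ}) = (1/2)(1/(a^2*sin(θ)^2))((a^2*sin(2*θ)) + (0) - (0)) = 1/tan(θ)
All other Christoffel symbols are zero.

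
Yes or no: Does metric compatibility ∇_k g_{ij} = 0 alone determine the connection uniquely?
One also needs vanishing torsion; metric compatibility plus torsion-freeness singles out the Levi-Civita connection.
No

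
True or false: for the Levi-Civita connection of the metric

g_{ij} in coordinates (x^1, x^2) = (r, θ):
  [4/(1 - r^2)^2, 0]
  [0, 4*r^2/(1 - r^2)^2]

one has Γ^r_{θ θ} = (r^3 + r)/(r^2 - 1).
Γ^r_{θ θ} = (1/2) g^{rr} (∂_θ g_{rθ} + ∂_θ g_{rθ} - ∂_r g_{θθ}) = (1/2)((1 - r^2)^2/4)((0) + (0) - (-8*(r^3 + r)/(r^2 - 1)^3)) = (r^3 + r)/(r^2 - 1)
This equals the proposed value (r^3 + r)/(r^2 - 1).
True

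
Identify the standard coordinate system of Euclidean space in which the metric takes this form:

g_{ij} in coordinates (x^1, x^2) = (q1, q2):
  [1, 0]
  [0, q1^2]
The line element ds^2 = dq1^2 + q1^2 dq2^2 is dr^2 + r^2 dθ^2 with q1 = r, q2 = θ.
polar coordinates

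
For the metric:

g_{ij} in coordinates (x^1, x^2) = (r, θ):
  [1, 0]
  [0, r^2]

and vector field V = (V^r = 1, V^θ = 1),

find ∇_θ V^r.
Non-zero Christoffel symbols:
Γ^r_{θ θ} = -r
Γ^θ_{r θ} = 1/r
∇_θ V^r = ∂_θ V^r + Γ^r_{θ j} V^j
  = (0) + (0)(1) + (-r)(1)
  = -r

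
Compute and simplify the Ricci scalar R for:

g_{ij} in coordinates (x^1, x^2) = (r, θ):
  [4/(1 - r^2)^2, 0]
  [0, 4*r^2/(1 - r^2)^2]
Non-zero Christoffel symbols (Γ^k_{ij} = Γ^k_{ji}):
Γ^r_{r r} = 2*r/(1 - r^2)
Γ^r_{θ θ} = (r^3 + r)/(r^2 - 1)
Γ^θ_{r θ} = (-r^2 - 1)/(r^3 - r)
Ricci tensor (R_{ij} = R^k_{ikj}): R_{rr} = -4/(r^2 - 1)^2, R_{rθ} = 0, R_{θθ} = -4*r^2/(r^2 - 1)^2
Inverse metric: g^{rr} = (1 - r^2)^2/4, g^{θθ} = (1 - r^2)^2/(4*r^2)
R = g^{ij} R_{ij} = ((1 - r^2)^2/4)(-4/(r^2 - 1)^2) + ((1 - r^2)^2/(4*r^2))(-4*r^2/(r^2 - 1)^2) = -2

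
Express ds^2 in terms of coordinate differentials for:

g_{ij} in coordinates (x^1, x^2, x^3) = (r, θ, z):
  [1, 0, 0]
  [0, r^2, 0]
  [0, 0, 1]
ds^2 = g_{ij} dx^i dx^j; only the non-zero components contribute.
ds^2 = dr^2 + r^2 dθ^2 + dz^2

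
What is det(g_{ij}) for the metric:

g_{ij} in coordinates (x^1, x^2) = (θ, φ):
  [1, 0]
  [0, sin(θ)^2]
For a 2×2 metric: det(g) = g_{11}·g_{22} - g_{12}·g_{21}
= (1)·(sin(θ)^2) - (0)·(0)
= sin(θ)^2 - 0
det(g) = sin(θ)^2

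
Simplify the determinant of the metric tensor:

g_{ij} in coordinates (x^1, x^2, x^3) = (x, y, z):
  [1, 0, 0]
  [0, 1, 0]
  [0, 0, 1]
Diagonal metric: det(g) = g_{11}·g_{22}·g_{33}
= (1)·(1)·(1)
det(g) = 1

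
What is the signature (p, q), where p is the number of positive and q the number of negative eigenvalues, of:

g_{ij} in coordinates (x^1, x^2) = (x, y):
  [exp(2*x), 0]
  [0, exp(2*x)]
The metric is diagonal, so its eigenvalues are the diagonal entries: exp(2*x), exp(2*x) (at a generic point, where coordinate-dependent entries are positive).
2 positive, 0 negative.
(2, 0) - Riemannian (positive definite)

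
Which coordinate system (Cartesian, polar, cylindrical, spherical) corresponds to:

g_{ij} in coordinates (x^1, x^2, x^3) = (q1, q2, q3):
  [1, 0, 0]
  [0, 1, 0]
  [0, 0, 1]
All components are constant and the metric is the identity, i.e. orthonormal rectilinear coordinates.
Cartesian (3D) coordinates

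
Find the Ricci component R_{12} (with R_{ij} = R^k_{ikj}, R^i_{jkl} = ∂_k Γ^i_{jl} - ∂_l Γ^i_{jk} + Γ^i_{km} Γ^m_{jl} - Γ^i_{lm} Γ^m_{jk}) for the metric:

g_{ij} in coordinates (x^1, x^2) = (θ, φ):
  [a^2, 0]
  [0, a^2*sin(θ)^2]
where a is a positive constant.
Non-zero Christoffel symbols (Γ^k_{ij} = Γ^k_{ji}):
Γ^θ_{φ φ} = -sin(2*θ)/2
Γ^φ_{θ φ} = 1/tan(θ)
R^θ_{θ θ φ} = 0 (a repeated index in an antisymmetric pair)
R^φ_{θ φ φ} = 0 (a repeated index in an antisymmetric pair)
R_{θφ} = R^θ_{θ θ φ} + R^φ_{θ φ φ} = (0) + (0) = 0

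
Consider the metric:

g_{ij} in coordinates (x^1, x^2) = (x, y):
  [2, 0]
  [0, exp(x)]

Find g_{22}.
With x^1 = x, x^2 = y, g_{22} = g_{yy} is the row-2, column-2 entry of the matrix.
g_{22} = exp(x)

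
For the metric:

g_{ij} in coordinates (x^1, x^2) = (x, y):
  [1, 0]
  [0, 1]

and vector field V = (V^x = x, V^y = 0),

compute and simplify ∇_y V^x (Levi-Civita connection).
All Christoffel symbols are zero.
∇_y V^x = ∂_y V^x + Γ^x_{y j} V^j
  = (0) + (0)(x) + (0)(0)
  = 0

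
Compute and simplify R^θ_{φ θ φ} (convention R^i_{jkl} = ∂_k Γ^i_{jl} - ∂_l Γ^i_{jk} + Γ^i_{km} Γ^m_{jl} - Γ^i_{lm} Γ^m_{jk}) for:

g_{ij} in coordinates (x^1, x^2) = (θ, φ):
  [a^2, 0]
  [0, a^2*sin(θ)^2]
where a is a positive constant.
Non-zero Christoffel symbols (Γ^k_{ij} = Γ^k_{ji}):
Γ^θ_{φ φ} = -sin(2*θ)/2
Γ^φ_{θ φ} = 1/tan(θ)
R^θ_{φ θ φ} = ∂_θ Γ^θ_{φ φ} - ∂_φ Γ^θ_{φ θ} + Γ^θ_{θ m} Γ^m_{φ φ} - Γ^θ_{φ m} Γ^m_{φ θ}
  = (-cos(2*θ)) - (0) + (0) - (-cos(θ)^2) = sin(θ)^2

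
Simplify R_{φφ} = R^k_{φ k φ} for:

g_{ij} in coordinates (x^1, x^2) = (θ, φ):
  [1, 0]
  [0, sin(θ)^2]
Non-zero Christoffel symbols (Γ^k_{ij} = Γ^k_{ji}):
Γ^θ_{φ φ} = -sin(2*θ)/2
Γ^φ_{θ φ} = 1/tan(θ)
R^θ_{φ θ φ} = ∂_θ Γ^θ_{φ φ} - ∂_φ Γ^θ_{φ θ} + Γ^θ_{θ m} Γ^m_{φ φ} - Γ^θ_{φ m} Γ^m_{φ θ}
  = (-cos(2*θ)) - (0) + (0) - (-cos(θ)^2) = sin(θ)^2
R^φ_{φ φ φ} = 0 (a repeated index in an antisymmetric pair)
R_{φφ} = R^θ_{φ θ φ} + R^φ_{φ φ φ} = (sin(θ)^2) + (0) = sin(θ)^2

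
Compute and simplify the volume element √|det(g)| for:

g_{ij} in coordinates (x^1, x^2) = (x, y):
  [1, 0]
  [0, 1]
det(g) = 1
√|det(g)| = 1
Volume element: dV = 1 dx dy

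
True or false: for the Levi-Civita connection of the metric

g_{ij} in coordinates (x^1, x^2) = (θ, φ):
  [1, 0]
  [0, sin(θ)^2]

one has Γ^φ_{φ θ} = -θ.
Γ^φ_{φ θ} = (1/2) g^{φφ} (∂_φ g_{φθ} + ∂_θ g_{φφ} - ∂_φ g_{φθ}) = (1/2)(1/sin(θ)^2)((0) + (sin(2*θ)) - (0)) = 1/tan(θ)
This differs from the proposed value -θ.
False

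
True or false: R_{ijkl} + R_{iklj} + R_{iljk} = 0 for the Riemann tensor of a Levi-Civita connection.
This is the first (algebraic) Bianchi identity.
True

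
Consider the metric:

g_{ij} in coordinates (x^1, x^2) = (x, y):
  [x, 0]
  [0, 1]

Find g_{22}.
With x^1 = x, x^2 = y, g_{22} = g_{yy} is the row-2, column-2 entry of the matrix.
g_{22} = 1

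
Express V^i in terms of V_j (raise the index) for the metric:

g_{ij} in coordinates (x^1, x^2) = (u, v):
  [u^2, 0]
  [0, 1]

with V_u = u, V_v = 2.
Inverse metric (diagonal): g^{uu} = 1/u^2, g^{vv} = 1
V^i = g^{ij} V_j:
V^u = (1/u^2)(u) + (0)(2) = 1/u
V^v = (0)(u) + (1)(2) = 2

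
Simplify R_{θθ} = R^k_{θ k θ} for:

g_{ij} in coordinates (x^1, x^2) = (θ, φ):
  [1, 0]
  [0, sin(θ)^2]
Non-zero Christoffel symbols (Γ^k_{ij} = Γ^k_{ji}):
Γ^θ_{φ φ} = -sin(2*θ)/2
Γ^φ_{θ φ} = 1/tan(θ)
R^θ_{θ θ θ} = 0 (a repeated index in an antisymmetric pair)
R^φ_{θ φ θ} = ∂_φ Γ^φ_{θ θ} - ∂_θ Γ^φ_{θ φ} + Γ^φ_{φ m} Γ^m_{θ θ} - Γ^φ_{θ m} Γ^m_{θ φ}
  = (0) - (-1/sin(θ)^2) + (0) - (1/tan(θ)^2) = 1
R_{θθ} = R^θ_{θ θ θ} + R^φ_{θ φ θ} = (0) + (1) = 1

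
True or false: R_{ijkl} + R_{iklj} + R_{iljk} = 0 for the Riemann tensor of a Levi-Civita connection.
This is the first (algebraic) Bianchi identity.
True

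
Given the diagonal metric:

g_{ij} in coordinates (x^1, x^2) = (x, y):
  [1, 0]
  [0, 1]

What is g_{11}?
With x^1 = x, x^2 = y, g_{11} = g_{xx} is the row-1, column-1 entry of the matrix.
g_{11} = 1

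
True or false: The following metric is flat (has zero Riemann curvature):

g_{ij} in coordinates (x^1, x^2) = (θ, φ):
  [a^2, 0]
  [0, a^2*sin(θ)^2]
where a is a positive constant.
Non-zero Christoffel symbols:
Γ^θ_{φ φ} = -sin(2*θ)/2
Γ^φ_{θ φ} = 1/tan(θ)
Ricci tensor: R_{θθ} = 1, R_{θφ} = 0, R_{φφ} = sin(θ)^2
The Ricci tensor is non-zero, so the Riemann tensor is non-zero: not flat.
False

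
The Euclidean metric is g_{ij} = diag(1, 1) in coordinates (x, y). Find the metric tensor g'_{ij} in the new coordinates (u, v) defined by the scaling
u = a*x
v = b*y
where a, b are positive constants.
Invert the transformation: x = u/a, y = v/b
g'_{ij} = (∂x^k/∂x'^i)(∂x^l/∂x'^j) g_{kl}; with g_{kl} = δ_{kl} this is Σ_k (∂x^k/∂x'^i)(∂x^k/∂x'^j).
Jacobian: ∂x/∂u = 1/a, ∂x/∂v = 0, ∂y/∂u = 0, ∂y/∂v = 1/b
g'_{uu} = (1/a)(1/a) + (0)(0) = 1/a^2
g'_{uv} = (1/a)(0) + (0)(1/b) = 0
g'_{vv} = (0)(0) + (1/b)(1/b) = 1/b^2
g'_{ij} = diag(1/a^2, 1/b^2)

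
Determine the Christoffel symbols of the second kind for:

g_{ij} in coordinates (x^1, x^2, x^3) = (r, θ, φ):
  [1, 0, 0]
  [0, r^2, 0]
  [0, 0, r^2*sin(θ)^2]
Using Γ^k_{ij} = (1/2) g^{km} (∂_i g_{mj} + ∂_j g_{mi} - ∂_m g_{ij}); the metric is diagonal, so only the m = k term contributes.
Non-zero symbols (using the symmetry Γ^k_{ij} = Γ^k_{ji}):
Γ^r_{θ θ} = (1/2) g^{rr} (∂_θ g_{rθ} + ∂_θ g_{rθ} - ∂_r g_{θθ}) = (1/2)(1)((0) + (0) - (2*r)) = -r
Γ^r_{φ φ} = (1/2) g^{rr} (∂_φ g_{rφ} + ∂_φ g_{rφ} - ∂_r g_{φφ}) = (1/2)(1)((0) + (0) - (2*r*sin(θ)^2)) = -r*sin(θ)^2
Γ^θ_{r θ} = (1/2) g^{θθ} (∂_r g_{θθ} + ∂_θ g_{θr} - ∂_θ g_{rθ}) = (1/2)(1/r^2)((2*r) + (0) - (0)) = 1/r
Γ^θ_{φ φ} = (1/2) g^{θθ} (∂_φ g_{θφ} + ∂_φ g_{θφ} - ∂_θ g_{φφ}) = (1/2)(1/r^2)((0) + (0) - (r^2*sin(2*θ))) = -sin(2*θ)/2
Γ^φ_{r φ} = (1/2) g^{φφ} (∂_r g_{φφ} + ∂_φ g_{φr} - ∂_φ g_{rφ}) = (1/2)(1/(r^2*sin(θ)^2))((2*r*sin(θ)^2) + (0) - (0)) = 1/r
Γ^φ_{θ φ} = (1/2) g^{φφ} (∂_θ g_{φφ} + ∂_φ g_{φθ} - ∂_φ g_{θφ}) = (1/2)(1/(r^2*sin(θ)^2))((r^2*sin(2*θ)) + (0) - (0)) = 1/tan(θ)
All other Christoffel symbols are zero.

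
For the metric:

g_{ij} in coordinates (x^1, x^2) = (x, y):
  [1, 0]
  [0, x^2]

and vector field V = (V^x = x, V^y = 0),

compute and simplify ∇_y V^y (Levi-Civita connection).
Non-zero Christoffel symbols:
Γ^x_{y y} = -x
Γ^y_{x y} = 1/x
∇_y V^y = ∂_y V^y + Γ^y_{y j} V^j
  = (0) + (1/x)(x) + (0)(0)
  = 1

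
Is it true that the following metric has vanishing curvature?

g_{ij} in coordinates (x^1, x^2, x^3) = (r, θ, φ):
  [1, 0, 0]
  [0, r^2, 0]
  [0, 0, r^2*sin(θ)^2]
Non-zero Christoffel symbols:
Γ^r_{θ θ} = -r
Γ^r_{φ φ} = -r*sin(θ)^2
Γ^θ_{r θ} = 1/r
Γ^θ_{φ φ} = -sin(2*θ)/2
Γ^φ_{r φ} = 1/r
Γ^φ_{θ φ} = 1/tan(θ)
Ricci tensor: R_{rr} = 0, R_{rθ} = 0, R_{rφ} = 0, R_{θθ} = 0, R_{θφ} = 0, R_{φφ} = 0
All R_{ij} vanish; in 3 dimensions the Riemann tensor is fully determined by the Ricci tensor, so R^i_{jkl} = 0: the metric is flat (curvilinear coordinates on flat space).
Yes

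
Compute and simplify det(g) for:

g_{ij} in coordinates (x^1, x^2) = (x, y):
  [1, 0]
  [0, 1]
For a 2×2 metric: det(g) = g_{11}·g_{22} - g_{12}·g_{21}
= (1)·(1) - (0)·(0)
= 1 - 0
det(g) = 1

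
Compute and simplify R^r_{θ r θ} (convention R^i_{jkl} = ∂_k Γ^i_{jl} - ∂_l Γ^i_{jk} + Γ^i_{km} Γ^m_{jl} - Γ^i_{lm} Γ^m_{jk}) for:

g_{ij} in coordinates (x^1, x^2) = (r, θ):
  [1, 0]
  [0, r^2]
Non-zero Christoffel symbols (Γ^k_{ij} = Γ^k_{ji}):
Γ^r_{θ θ} = -r
Γ^θ_{r θ} = 1/r
R^r_{θ r θ} = ∂_r Γ^r_{θ θ} - ∂_θ Γ^r_{θ r} + Γ^r_{r m} Γ^m_{θ θ} - Γ^r_{θ m} Γ^m_{θ r}
  = (-1) - (0) + (0) - (-1) = 0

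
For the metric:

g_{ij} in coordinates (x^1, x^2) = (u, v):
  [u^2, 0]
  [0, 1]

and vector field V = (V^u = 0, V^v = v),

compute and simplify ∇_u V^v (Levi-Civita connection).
Non-zero Christoffel symbols:
Γ^u_{u u} = 1/u
∇_u V^v = ∂_u V^v + Γ^v_{u j} V^j
  = (0) + (0)(0) + (0)(v)
  = 0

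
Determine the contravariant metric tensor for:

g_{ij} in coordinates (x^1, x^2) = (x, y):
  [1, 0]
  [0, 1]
The metric is diagonal, so g^{ij} is diagonal with entries 1/g_{ii}: diag(1, 1).
g^{ij}:
  [1, 0]
  [0, 1]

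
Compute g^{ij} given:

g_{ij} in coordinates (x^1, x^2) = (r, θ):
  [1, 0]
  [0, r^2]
The metric is diagonal, so g^{ij} is diagonal with entries 1/g_{ii}: diag(1, 1/(r^2)).
g^{ij}:
  [1, 0]
  [0, 1/r^2]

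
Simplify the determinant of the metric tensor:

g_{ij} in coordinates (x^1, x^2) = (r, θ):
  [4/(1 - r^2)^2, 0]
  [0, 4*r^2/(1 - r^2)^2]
For a 2×2 metric: det(g) = g_{11}·g_{22} - g_{12}·g_{21}
= (4/(1 - r^2)^2)·(4*r^2/(1 - r^2)^2) - (0)·(0)
= 16*r^2/(1 - r^2)^4 - 0
det(g) = 16*r^2/(1 - r^2)^4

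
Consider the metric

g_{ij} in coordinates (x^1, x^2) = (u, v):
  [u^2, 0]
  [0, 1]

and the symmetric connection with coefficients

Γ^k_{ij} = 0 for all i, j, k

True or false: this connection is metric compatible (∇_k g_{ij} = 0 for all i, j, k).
Using ∇_k g_{ij} = ∂_k g_{ij} - Γ^m_{ki} g_{mj} - Γ^m_{kj} g_{im}:
∇_u g_{uu} = (2*u) - (0) - (0) = 2*u ≠ 0
So the connection is not metric compatible (it is not the Levi-Civita connection).
False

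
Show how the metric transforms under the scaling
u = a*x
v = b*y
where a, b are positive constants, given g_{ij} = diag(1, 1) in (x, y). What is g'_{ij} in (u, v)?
Invert the transformation: x = u/a, y = v/b
g'_{ij} = (∂x^k/∂x'^i)(∂x^l/∂x'^j) g_{kl}; with g_{kl} = δ_{kl} this is Σ_k (∂x^k/∂x'^i)(∂x^k/∂x'^j).
Jacobian: ∂x/∂u = 1/a, ∂x/∂v = 0, ∂y/∂u = 0, ∂y/∂v = 1/b
g'_{uu} = (1/a)(1/a) + (0)(0) = 1/a^2
g'_{uv} = (1/a)(0) + (0)(1/b) = 0
g'_{vv} = (0)(0) + (1/b)(1/b) = 1/b^2
g'_{ij} = diag(1/a^2, 1/b^2)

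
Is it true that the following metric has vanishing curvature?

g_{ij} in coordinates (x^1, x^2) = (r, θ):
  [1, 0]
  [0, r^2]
Non-zero Christoffel symbols:
Γ^r_{θ θ} = -r
Γ^θ_{r θ} = 1/r
Ricci tensor: R_{rr} = 0, R_{rθ} = 0, R_{θθ} = 0
All R_{ij} vanish; in 2 dimensions the Riemann tensor is fully determined by the Ricci tensor, so R^i_{jkl} = 0: the metric is flat (curvilinear coordinates on flat space).
Yes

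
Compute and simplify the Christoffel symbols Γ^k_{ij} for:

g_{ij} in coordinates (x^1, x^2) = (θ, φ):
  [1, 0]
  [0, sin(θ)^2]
Using Γ^k_{ij} = (1/2) g^{km} (∂_i g_{mj} + ∂_j g_{mi} - ∂_m g_{ij}); the metric is diagonal, so only the m = k term contributes.
Non-zero symbols (using the symmetry Γ^k_{ij} = Γ^k_{ji}):
Γ^θ_{φ φ} = (1/2) g^{θθ} (∂_φ g_{θφ} + ∂_φ g_{θφ} - ∂_θ g_{φφ}) = (1/2)(1)((0) + (0) - (sin(2*θ))) = -sin(2*θ)/2
Γ^φ_{θ φ} = (1/2) g^{φφ} (∂_θ g_{φφ} + ∂_φ g_{φθ} - ∂_φ g_{θφ}) = (1/2)(1/sin(θ)^2)((sin(2*θ)) + (0) - (0)) = 1/tan(θ)
All other Christoffel symbols are zero.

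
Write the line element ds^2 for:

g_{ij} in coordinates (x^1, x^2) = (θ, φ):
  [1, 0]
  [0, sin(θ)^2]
ds^2 = g_{ij} dx^i dx^j; only the non-zero components contribute.
ds^2 = dθ^2 + sin(θ)^2 dφ^2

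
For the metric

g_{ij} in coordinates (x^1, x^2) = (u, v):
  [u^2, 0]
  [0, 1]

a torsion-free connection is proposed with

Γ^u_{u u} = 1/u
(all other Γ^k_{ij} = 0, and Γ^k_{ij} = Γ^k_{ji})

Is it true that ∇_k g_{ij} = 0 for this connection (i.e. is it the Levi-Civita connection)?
Using ∇_k g_{ij} = ∂_k g_{ij} - Γ^m_{ki} g_{mj} - Γ^m_{kj} g_{im}:
e.g. ∇_u g_{uu} = (2*u) - (u) - (u) = 0
Every component ∇_k g_{ij} vanishes: the connection is metric compatible.
Yes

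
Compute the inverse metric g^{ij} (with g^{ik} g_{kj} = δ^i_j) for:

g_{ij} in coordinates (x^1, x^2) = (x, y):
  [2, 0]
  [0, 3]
The metric is diagonal, so g^{ij} is diagonal with entries 1/g_{ii}: diag(1/2, 1/3).
g^{ij}:
  [1/2, 0]
  [0, 1/3]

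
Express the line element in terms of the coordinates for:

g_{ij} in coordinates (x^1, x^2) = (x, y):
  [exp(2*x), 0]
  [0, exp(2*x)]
ds^2 = g_{ij} dx^i dx^j; only the non-zero components contribute.
ds^2 = exp(2*x) dx^2 + exp(2*x) dy^2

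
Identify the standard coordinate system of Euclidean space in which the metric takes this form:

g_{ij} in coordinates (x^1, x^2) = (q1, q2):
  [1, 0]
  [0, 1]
All components are constant and the metric is the identity, i.e. orthonormal rectilinear coordinates.
Cartesian (2D) coordinates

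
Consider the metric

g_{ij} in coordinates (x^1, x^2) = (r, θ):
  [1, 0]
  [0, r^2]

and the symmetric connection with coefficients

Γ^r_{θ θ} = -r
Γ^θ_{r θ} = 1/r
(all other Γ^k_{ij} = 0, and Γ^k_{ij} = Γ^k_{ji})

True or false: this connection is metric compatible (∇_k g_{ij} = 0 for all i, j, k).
Using ∇_k g_{ij} = ∂_k g_{ij} - Γ^m_{ki} g_{mj} - Γ^m_{kj} g_{im}:
e.g. ∇_r g_{θθ} = (2*r) - (r) - (r) = 0
Every component ∇_k g_{ij} vanishes: the connection is metric compatible.
True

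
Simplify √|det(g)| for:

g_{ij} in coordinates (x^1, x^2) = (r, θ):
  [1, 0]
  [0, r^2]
det(g) = r^2
√|det(g)| = r
Volume element: dV = r dr dθ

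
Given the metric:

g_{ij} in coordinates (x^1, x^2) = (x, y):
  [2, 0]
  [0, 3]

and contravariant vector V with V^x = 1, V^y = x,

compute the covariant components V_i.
V_i = g_{ij} V^j:
V_x = (2)(1) + (0)(x) = 2
V_y = (0)(1) + (3)(x) = 3*x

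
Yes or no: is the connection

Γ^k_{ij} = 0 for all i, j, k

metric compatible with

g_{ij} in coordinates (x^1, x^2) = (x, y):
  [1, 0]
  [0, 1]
Using ∇_k g_{ij} = ∂_k g_{ij} - Γ^m_{ki} g_{mj} - Γ^m_{kj} g_{im}:
e.g. ∇_y g_{yy} = (0) - (0) - (0) = 0
Every component ∇_k g_{ij} vanishes: the connection is metric compatible.
Yes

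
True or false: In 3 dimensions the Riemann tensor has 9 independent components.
n^2(n^2-1)/12 = 9·8/12 = 6 independent components for n = 3.
False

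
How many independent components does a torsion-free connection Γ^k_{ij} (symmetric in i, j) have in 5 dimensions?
Γ^k_{ij} has n choices for the upper index and n(n+1)/2 independent symmetric lower index pairs.
Total = 5 × 5×6/2 = 5 × 15 = 75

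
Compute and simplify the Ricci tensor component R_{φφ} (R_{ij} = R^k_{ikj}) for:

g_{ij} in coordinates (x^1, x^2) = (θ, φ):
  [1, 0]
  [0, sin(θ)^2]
Non-zero Christoffel symbols (Γ^k_{ij} = Γ^k_{ji}):
Γ^θ_{φ φ} = -sin(2*θ)/2
Γ^φ_{θ φ} = 1/tan(θ)
R^θ_{φ θ φ} = ∂_θ Γ^θ_{φ φ} - ∂_φ Γ^θ_{φ θ} + Γ^θ_{θ m} Γ^m_{φ φ} - Γ^θ_{φ m} Γ^m_{φ θ}
  = (-cos(2*θ)) - (0) + (0) - (-cos(θ)^2) = sin(θ)^2
R^φ_{φ φ φ} = 0 (a repeated index in an antisymmetric pair)
R_{φφ} = R^θ_{φ θ φ} + R^φ_{φ φ φ} = (sin(θ)^2) + (0) = sin(θ)^2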